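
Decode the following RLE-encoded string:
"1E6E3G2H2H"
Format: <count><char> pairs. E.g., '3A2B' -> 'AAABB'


Expanding each <count><char> pair:
  1E -> 'E'
  6E -> 'EEEEEE'
  3G -> 'GGG'
  2H -> 'HH'
  2H -> 'HH'

Decoded = EEEEEEEGGGHHHH


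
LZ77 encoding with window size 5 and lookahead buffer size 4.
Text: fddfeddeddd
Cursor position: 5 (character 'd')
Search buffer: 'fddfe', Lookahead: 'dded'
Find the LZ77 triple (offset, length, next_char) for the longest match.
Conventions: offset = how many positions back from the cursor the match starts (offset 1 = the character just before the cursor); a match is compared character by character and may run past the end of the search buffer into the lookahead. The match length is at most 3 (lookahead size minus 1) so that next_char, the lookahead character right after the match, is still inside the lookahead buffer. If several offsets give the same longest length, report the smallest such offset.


Try each offset into the search buffer:
  offset=1 (pos 4, char 'e'): match length 0
  offset=2 (pos 3, char 'f'): match length 0
  offset=3 (pos 2, char 'd'): match length 1
  offset=4 (pos 1, char 'd'): match length 2
  offset=5 (pos 0, char 'f'): match length 0
Longest match has length 2 at offset 4.
next_char = character at position 5 + 2 = 7 -> 'e'

Best match: offset=4, length=2 (matching 'dd' starting at position 1)
LZ77 triple: (4, 2, 'e')


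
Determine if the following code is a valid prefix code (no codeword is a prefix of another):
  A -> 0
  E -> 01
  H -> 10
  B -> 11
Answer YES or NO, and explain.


Checking each pair (does one codeword prefix another?):
  A='0' vs E='01': prefix -- VIOLATION

NO -- this is NOT a valid prefix code. A (0) is a prefix of E (01).


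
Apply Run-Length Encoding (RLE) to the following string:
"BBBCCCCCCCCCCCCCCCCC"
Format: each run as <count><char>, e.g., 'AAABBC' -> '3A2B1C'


Scanning runs left to right:
  i=0: run of 'B' x 3 -> '3B'
  i=3: run of 'C' x 17 -> '17C'

RLE = 3B17C


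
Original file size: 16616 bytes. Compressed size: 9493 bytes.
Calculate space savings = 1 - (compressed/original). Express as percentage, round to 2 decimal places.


ratio = compressed/original = 9493/16616 = 0.571317
savings = 1 - ratio = 1 - 0.571317 = 0.428683
as a percentage: 0.428683 * 100 = 42.87%

Space savings = 1 - 9493/16616 = 42.87%


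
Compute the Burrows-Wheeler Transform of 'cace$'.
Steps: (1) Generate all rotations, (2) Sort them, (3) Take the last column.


Rotations (sorted):
  0: $cace -> last char: e
  1: ace$c -> last char: c
  2: cace$ -> last char: $
  3: ce$ca -> last char: a
  4: e$cac -> last char: c


BWT = ec$ac


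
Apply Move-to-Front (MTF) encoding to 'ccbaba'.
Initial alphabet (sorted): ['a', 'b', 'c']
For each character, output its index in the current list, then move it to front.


MTF encoding:
'c': index 2 in ['a', 'b', 'c'] -> ['c', 'a', 'b']
'c': index 0 in ['c', 'a', 'b'] -> ['c', 'a', 'b']
'b': index 2 in ['c', 'a', 'b'] -> ['b', 'c', 'a']
'a': index 2 in ['b', 'c', 'a'] -> ['a', 'b', 'c']
'b': index 1 in ['a', 'b', 'c'] -> ['b', 'a', 'c']
'a': index 1 in ['b', 'a', 'c'] -> ['a', 'b', 'c']


Output: [2, 0, 2, 2, 1, 1]


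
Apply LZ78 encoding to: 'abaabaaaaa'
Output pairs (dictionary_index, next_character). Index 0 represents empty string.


LZ78 encoding steps:
Dictionary: {0: ''}
Step 1: w='' (idx 0), next='a' -> output (0, 'a'), add 'a' as idx 1
Step 2: w='' (idx 0), next='b' -> output (0, 'b'), add 'b' as idx 2
Step 3: w='a' (idx 1), next='a' -> output (1, 'a'), add 'aa' as idx 3
Step 4: w='b' (idx 2), next='a' -> output (2, 'a'), add 'ba' as idx 4
Step 5: w='aa' (idx 3), next='a' -> output (3, 'a'), add 'aaa' as idx 5
Step 6: w='a' (idx 1), end of input -> output (1, '')


Encoded: [(0, 'a'), (0, 'b'), (1, 'a'), (2, 'a'), (3, 'a'), (1, '')]


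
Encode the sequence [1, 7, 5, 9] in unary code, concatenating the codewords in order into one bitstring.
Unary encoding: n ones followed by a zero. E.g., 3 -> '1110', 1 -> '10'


Encode each number as n ones followed by a terminating 0:
  1 -> 10 (2 bits)
  7 -> 11111110 (8 bits)
  5 -> 111110 (6 bits)
  9 -> 1111111110 (10 bits)
Total length = 2 + 8 + 6 + 10 = 26 bits.

Unary([1, 7, 5, 9]) = 10111111101111101111111110 (26 bits)


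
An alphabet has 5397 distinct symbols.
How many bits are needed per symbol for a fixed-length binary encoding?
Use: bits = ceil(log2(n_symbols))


log2(5397) = 12.3979
Bracket: 2^12 = 4096 < 5397 <= 2^13 = 8192
So ceil(log2(5397)) = 13

bits = ceil(log2(5397)) = ceil(12.3979) = 13 bits


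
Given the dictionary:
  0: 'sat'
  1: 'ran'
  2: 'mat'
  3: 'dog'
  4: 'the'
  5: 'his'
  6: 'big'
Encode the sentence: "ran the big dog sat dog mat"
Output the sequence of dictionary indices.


Look up each word in the dictionary:
  'ran' -> 1
  'the' -> 4
  'big' -> 6
  'dog' -> 3
  'sat' -> 0
  'dog' -> 3
  'mat' -> 2

Encoded: [1, 4, 6, 3, 0, 3, 2]


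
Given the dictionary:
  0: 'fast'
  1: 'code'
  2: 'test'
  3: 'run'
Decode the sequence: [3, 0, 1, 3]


Look up each index in the dictionary:
  3 -> 'run'
  0 -> 'fast'
  1 -> 'code'
  3 -> 'run'

Decoded: "run fast code run"


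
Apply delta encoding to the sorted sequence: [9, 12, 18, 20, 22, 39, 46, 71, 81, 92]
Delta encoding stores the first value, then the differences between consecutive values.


First value: 9
Deltas:
  12 - 9 = 3
  18 - 12 = 6
  20 - 18 = 2
  22 - 20 = 2
  39 - 22 = 17
  46 - 39 = 7
  71 - 46 = 25
  81 - 71 = 10
  92 - 81 = 11


Delta encoded: [9, 3, 6, 2, 2, 17, 7, 25, 10, 11]


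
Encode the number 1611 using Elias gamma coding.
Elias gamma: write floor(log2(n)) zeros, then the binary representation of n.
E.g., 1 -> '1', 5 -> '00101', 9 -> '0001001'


num_bits = floor(log2(1611)) + 1 = 11
leading_zeros = num_bits - 1 = 10
binary(1611) = 11001001011

Elias gamma(1611) = '0000000000' + '11001001011' = 000000000011001001011 (21 bits)


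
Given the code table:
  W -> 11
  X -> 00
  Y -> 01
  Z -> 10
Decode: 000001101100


Decoding:
00 -> X
00 -> X
01 -> Y
10 -> Z
11 -> W
00 -> X


Result: XXYZWX


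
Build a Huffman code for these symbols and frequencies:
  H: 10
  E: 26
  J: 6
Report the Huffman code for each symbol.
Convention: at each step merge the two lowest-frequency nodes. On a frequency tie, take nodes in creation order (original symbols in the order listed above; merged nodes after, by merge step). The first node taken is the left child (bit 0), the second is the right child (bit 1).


Huffman tree construction:
Step 1: Merge J(6) + H(10) = 16
Step 2: Merge (J+H)(16) + E(26) = 42
Read each symbol's code off the tree from the root (left child = 0, right child = 1).

Codes:
  H: 01 (length 2)
  E: 1 (length 1)
  J: 00 (length 2)
Average code length: 58/42 = 1.3810 bits/symbol


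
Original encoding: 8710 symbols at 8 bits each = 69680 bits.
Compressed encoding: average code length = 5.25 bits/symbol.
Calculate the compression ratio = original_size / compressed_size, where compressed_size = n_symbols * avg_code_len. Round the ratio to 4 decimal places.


original_size = n_symbols * orig_bits = 8710 * 8 = 69680 bits
compressed_size = n_symbols * avg_code_len = 8710 * 5.25 = 45727.5 bits
ratio = original_size / compressed_size = 69680 / 45727.5 = 1.5238

Compression ratio = 1.5238


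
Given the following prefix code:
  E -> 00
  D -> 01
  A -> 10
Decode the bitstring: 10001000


Decoding step by step:
Bits 10 -> A
Bits 00 -> E
Bits 10 -> A
Bits 00 -> E


Decoded message: AEAE


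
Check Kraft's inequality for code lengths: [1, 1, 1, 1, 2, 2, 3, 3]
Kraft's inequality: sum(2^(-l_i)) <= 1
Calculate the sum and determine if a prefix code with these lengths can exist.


Sum = 2^(-1) + 2^(-1) + 2^(-1) + 2^(-1) + 2^(-2) + 2^(-2) + 2^(-3) + 2^(-3)
    = 0.5 + 0.5 + 0.5 + 0.5 + 0.25 + 0.25 + 0.125 + 0.125
    = 22/8 = 2.75
Since 2.75 > 1, Kraft's inequality is NOT satisfied.
A prefix code with these lengths CANNOT exist.

Kraft sum = 2.75. Not satisfied.


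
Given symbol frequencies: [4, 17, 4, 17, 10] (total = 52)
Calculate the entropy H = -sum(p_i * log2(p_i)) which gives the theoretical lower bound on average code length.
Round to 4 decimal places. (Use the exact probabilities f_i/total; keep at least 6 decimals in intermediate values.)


Per-symbol terms -p_i * log2(p_i) with p_i = f_i/52:
  p = 4/52 = 0.076923: log2(p) = -3.700440, -p*log2(p) = 0.284649
  p = 17/52 = 0.326923: log2(p) = -1.612977, -p*log2(p) = 0.527319
  p = 4/52 = 0.076923: log2(p) = -3.700440, -p*log2(p) = 0.284649
  p = 17/52 = 0.326923: log2(p) = -1.612977, -p*log2(p) = 0.527319
  p = 10/52 = 0.192308: log2(p) = -2.378512, -p*log2(p) = 0.457406
H = 0.284649 + 0.527319 + 0.284649 + 0.527319 + 0.457406 = 2.081342

H = 2.0813 bits/symbol


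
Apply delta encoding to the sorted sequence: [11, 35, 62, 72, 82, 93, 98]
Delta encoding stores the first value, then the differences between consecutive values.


First value: 11
Deltas:
  35 - 11 = 24
  62 - 35 = 27
  72 - 62 = 10
  82 - 72 = 10
  93 - 82 = 11
  98 - 93 = 5


Delta encoded: [11, 24, 27, 10, 10, 11, 5]


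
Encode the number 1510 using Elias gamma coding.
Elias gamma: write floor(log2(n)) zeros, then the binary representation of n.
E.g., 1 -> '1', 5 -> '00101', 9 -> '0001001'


num_bits = floor(log2(1510)) + 1 = 11
leading_zeros = num_bits - 1 = 10
binary(1510) = 10111100110

Elias gamma(1510) = '0000000000' + '10111100110' = 000000000010111100110 (21 bits)


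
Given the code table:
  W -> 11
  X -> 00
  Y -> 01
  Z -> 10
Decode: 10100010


Decoding:
10 -> Z
10 -> Z
00 -> X
10 -> Z


Result: ZZXZ


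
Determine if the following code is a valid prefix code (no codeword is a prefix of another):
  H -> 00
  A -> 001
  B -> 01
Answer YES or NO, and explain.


Checking each pair (does one codeword prefix another?):
  H='00' vs A='001': prefix -- VIOLATION

NO -- this is NOT a valid prefix code. H (00) is a prefix of A (001).


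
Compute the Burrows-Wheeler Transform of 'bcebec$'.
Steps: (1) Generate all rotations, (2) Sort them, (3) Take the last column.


Rotations (sorted):
  0: $bcebec -> last char: c
  1: bcebec$ -> last char: $
  2: bec$bce -> last char: e
  3: c$bcebe -> last char: e
  4: cebec$b -> last char: b
  5: ebec$bc -> last char: c
  6: ec$bceb -> last char: b


BWT = c$eebcb


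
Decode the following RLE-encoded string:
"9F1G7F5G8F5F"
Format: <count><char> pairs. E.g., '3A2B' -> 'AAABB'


Expanding each <count><char> pair:
  9F -> 'FFFFFFFFF'
  1G -> 'G'
  7F -> 'FFFFFFF'
  5G -> 'GGGGG'
  8F -> 'FFFFFFFF'
  5F -> 'FFFFF'

Decoded = FFFFFFFFFGFFFFFFFGGGGGFFFFFFFFFFFFF


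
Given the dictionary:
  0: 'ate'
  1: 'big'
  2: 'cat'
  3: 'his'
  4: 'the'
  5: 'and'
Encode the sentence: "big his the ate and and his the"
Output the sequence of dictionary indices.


Look up each word in the dictionary:
  'big' -> 1
  'his' -> 3
  'the' -> 4
  'ate' -> 0
  'and' -> 5
  'and' -> 5
  'his' -> 3
  'the' -> 4

Encoded: [1, 3, 4, 0, 5, 5, 3, 4]


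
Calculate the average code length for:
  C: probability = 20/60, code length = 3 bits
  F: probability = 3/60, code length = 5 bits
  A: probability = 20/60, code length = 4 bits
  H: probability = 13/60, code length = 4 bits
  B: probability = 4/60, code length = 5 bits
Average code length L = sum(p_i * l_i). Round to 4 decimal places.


Weighted contributions p_i * l_i:
  C: (20/60) * 3 = 60/60
  F: (3/60) * 5 = 15/60
  A: (20/60) * 4 = 80/60
  H: (13/60) * 4 = 52/60
  B: (4/60) * 5 = 20/60
Sum = (60 + 15 + 80 + 52 + 20)/60 = 227/60

L = 227/60 = 3.7833 bits/symbol


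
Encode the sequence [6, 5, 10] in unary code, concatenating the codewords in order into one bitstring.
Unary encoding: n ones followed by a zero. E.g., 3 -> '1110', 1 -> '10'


Encode each number as n ones followed by a terminating 0:
  6 -> 1111110 (7 bits)
  5 -> 111110 (6 bits)
  10 -> 11111111110 (11 bits)
Total length = 7 + 6 + 11 = 24 bits.

Unary([6, 5, 10]) = 111111011111011111111110 (24 bits)


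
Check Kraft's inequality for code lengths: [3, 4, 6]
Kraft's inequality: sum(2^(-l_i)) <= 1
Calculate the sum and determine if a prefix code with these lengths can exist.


Sum = 2^(-3) + 2^(-4) + 2^(-6)
    = 0.125 + 0.0625 + 0.015625
    = 13/64 = 0.203125
Since 0.203125 <= 1, Kraft's inequality IS satisfied.
A prefix code with these lengths CAN exist.

Kraft sum = 0.203125. Satisfied.


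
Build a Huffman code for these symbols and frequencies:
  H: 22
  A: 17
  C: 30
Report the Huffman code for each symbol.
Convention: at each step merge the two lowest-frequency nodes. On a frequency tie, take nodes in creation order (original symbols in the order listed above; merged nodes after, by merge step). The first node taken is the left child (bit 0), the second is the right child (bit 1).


Huffman tree construction:
Step 1: Merge A(17) + H(22) = 39
Step 2: Merge C(30) + (A+H)(39) = 69
Read each symbol's code off the tree from the root (left child = 0, right child = 1).

Codes:
  H: 11 (length 2)
  A: 10 (length 2)
  C: 0 (length 1)
Average code length: 108/69 = 1.5652 bits/symbol


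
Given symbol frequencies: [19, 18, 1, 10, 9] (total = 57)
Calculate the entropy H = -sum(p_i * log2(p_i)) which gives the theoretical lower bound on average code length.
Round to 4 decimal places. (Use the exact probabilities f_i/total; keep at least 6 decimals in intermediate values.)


Per-symbol terms -p_i * log2(p_i) with p_i = f_i/57:
  p = 19/57 = 0.333333: log2(p) = -1.584963, -p*log2(p) = 0.528321
  p = 18/57 = 0.315789: log2(p) = -1.662965, -p*log2(p) = 0.525147
  p = 1/57 = 0.017544: log2(p) = -5.832890, -p*log2(p) = 0.102331
  p = 10/57 = 0.175439: log2(p) = -2.510962, -p*log2(p) = 0.440520
  p = 9/57 = 0.157895: log2(p) = -2.662965, -p*log2(p) = 0.420468
H = 0.528321 + 0.525147 + 0.102331 + 0.440520 + 0.420468 = 2.016787

H = 2.0168 bits/symbol


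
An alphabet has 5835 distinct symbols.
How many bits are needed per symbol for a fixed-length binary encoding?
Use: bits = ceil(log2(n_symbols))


log2(5835) = 12.5105
Bracket: 2^12 = 4096 < 5835 <= 2^13 = 8192
So ceil(log2(5835)) = 13

bits = ceil(log2(5835)) = ceil(12.5105) = 13 bits


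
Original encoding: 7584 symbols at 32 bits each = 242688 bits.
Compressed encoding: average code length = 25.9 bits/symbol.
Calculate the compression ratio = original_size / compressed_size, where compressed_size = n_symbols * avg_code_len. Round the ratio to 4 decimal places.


original_size = n_symbols * orig_bits = 7584 * 32 = 242688 bits
compressed_size = n_symbols * avg_code_len = 7584 * 25.9 = 196425.6 bits
ratio = original_size / compressed_size = 242688 / 196425.6 = 1.2355

Compression ratio = 1.2355


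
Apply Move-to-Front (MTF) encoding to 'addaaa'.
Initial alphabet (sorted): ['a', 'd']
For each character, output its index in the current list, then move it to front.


MTF encoding:
'a': index 0 in ['a', 'd'] -> ['a', 'd']
'd': index 1 in ['a', 'd'] -> ['d', 'a']
'd': index 0 in ['d', 'a'] -> ['d', 'a']
'a': index 1 in ['d', 'a'] -> ['a', 'd']
'a': index 0 in ['a', 'd'] -> ['a', 'd']
'a': index 0 in ['a', 'd'] -> ['a', 'd']


Output: [0, 1, 0, 1, 0, 0]


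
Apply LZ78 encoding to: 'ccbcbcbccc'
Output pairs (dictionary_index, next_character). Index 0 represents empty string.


LZ78 encoding steps:
Dictionary: {0: ''}
Step 1: w='' (idx 0), next='c' -> output (0, 'c'), add 'c' as idx 1
Step 2: w='c' (idx 1), next='b' -> output (1, 'b'), add 'cb' as idx 2
Step 3: w='cb' (idx 2), next='c' -> output (2, 'c'), add 'cbc' as idx 3
Step 4: w='' (idx 0), next='b' -> output (0, 'b'), add 'b' as idx 4
Step 5: w='c' (idx 1), next='c' -> output (1, 'c'), add 'cc' as idx 5
Step 6: w='c' (idx 1), end of input -> output (1, '')


Encoded: [(0, 'c'), (1, 'b'), (2, 'c'), (0, 'b'), (1, 'c'), (1, '')]


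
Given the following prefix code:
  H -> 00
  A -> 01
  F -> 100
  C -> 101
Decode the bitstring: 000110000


Decoding step by step:
Bits 00 -> H
Bits 01 -> A
Bits 100 -> F
Bits 00 -> H


Decoded message: HAFH


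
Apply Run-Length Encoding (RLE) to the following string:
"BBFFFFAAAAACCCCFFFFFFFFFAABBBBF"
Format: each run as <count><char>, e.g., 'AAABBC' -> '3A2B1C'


Scanning runs left to right:
  i=0: run of 'B' x 2 -> '2B'
  i=2: run of 'F' x 4 -> '4F'
  i=6: run of 'A' x 5 -> '5A'
  i=11: run of 'C' x 4 -> '4C'
  i=15: run of 'F' x 9 -> '9F'
  i=24: run of 'A' x 2 -> '2A'
  i=26: run of 'B' x 4 -> '4B'
  i=30: run of 'F' x 1 -> '1F'

RLE = 2B4F5A4C9F2A4B1F


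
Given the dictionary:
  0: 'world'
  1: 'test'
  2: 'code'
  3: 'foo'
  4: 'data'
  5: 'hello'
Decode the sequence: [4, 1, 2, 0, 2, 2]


Look up each index in the dictionary:
  4 -> 'data'
  1 -> 'test'
  2 -> 'code'
  0 -> 'world'
  2 -> 'code'
  2 -> 'code'

Decoded: "data test code world code code"


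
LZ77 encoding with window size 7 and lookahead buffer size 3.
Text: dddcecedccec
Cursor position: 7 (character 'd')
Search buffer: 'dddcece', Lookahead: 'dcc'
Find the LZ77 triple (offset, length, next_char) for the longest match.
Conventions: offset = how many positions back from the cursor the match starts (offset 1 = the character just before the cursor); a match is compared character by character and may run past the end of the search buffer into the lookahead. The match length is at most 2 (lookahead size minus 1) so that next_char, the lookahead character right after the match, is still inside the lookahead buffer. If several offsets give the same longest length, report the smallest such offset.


Try each offset into the search buffer:
  offset=1 (pos 6, char 'e'): match length 0
  offset=2 (pos 5, char 'c'): match length 0
  offset=3 (pos 4, char 'e'): match length 0
  offset=4 (pos 3, char 'c'): match length 0
  offset=5 (pos 2, char 'd'): match length 2
  offset=6 (pos 1, char 'd'): match length 1
  offset=7 (pos 0, char 'd'): match length 1
Longest match has length 2 at offset 5.
next_char = character at position 7 + 2 = 9 -> 'c'

Best match: offset=5, length=2 (matching 'dc' starting at position 2)
LZ77 triple: (5, 2, 'c')


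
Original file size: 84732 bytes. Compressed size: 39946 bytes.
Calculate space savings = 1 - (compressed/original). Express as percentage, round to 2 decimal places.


ratio = compressed/original = 39946/84732 = 0.471439
savings = 1 - ratio = 1 - 0.471439 = 0.528561
as a percentage: 0.528561 * 100 = 52.86%

Space savings = 1 - 39946/84732 = 52.86%


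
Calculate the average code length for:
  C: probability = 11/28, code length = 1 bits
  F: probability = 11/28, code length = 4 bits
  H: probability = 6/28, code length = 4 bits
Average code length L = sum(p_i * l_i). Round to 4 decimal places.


Weighted contributions p_i * l_i:
  C: (11/28) * 1 = 11/28
  F: (11/28) * 4 = 44/28
  H: (6/28) * 4 = 24/28
Sum = (11 + 44 + 24)/28 = 79/28

L = 79/28 = 2.8214 bits/symbol


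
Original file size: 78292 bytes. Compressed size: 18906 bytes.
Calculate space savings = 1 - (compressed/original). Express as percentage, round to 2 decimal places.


ratio = compressed/original = 18906/78292 = 0.241481
savings = 1 - ratio = 1 - 0.241481 = 0.758519
as a percentage: 0.758519 * 100 = 75.85%

Space savings = 1 - 18906/78292 = 75.85%


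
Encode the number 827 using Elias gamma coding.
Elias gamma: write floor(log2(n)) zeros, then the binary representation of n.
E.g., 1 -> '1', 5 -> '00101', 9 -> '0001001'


num_bits = floor(log2(827)) + 1 = 10
leading_zeros = num_bits - 1 = 9
binary(827) = 1100111011

Elias gamma(827) = '000000000' + '1100111011' = 0000000001100111011 (19 bits)


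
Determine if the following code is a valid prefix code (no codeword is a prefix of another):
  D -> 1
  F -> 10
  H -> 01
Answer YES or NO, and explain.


Checking each pair (does one codeword prefix another?):
  D='1' vs F='10': prefix -- VIOLATION

NO -- this is NOT a valid prefix code. D (1) is a prefix of F (10).


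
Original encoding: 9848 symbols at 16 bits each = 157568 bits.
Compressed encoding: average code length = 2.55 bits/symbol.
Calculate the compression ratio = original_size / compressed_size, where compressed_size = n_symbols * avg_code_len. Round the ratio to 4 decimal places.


original_size = n_symbols * orig_bits = 9848 * 16 = 157568 bits
compressed_size = n_symbols * avg_code_len = 9848 * 2.55 = 25112.4 bits
ratio = original_size / compressed_size = 157568 / 25112.4 = 6.2745

Compression ratio = 6.2745


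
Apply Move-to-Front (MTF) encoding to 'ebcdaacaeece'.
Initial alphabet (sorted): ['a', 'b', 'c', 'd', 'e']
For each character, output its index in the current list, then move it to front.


MTF encoding:
'e': index 4 in ['a', 'b', 'c', 'd', 'e'] -> ['e', 'a', 'b', 'c', 'd']
'b': index 2 in ['e', 'a', 'b', 'c', 'd'] -> ['b', 'e', 'a', 'c', 'd']
'c': index 3 in ['b', 'e', 'a', 'c', 'd'] -> ['c', 'b', 'e', 'a', 'd']
'd': index 4 in ['c', 'b', 'e', 'a', 'd'] -> ['d', 'c', 'b', 'e', 'a']
'a': index 4 in ['d', 'c', 'b', 'e', 'a'] -> ['a', 'd', 'c', 'b', 'e']
'a': index 0 in ['a', 'd', 'c', 'b', 'e'] -> ['a', 'd', 'c', 'b', 'e']
'c': index 2 in ['a', 'd', 'c', 'b', 'e'] -> ['c', 'a', 'd', 'b', 'e']
'a': index 1 in ['c', 'a', 'd', 'b', 'e'] -> ['a', 'c', 'd', 'b', 'e']
'e': index 4 in ['a', 'c', 'd', 'b', 'e'] -> ['e', 'a', 'c', 'd', 'b']
'e': index 0 in ['e', 'a', 'c', 'd', 'b'] -> ['e', 'a', 'c', 'd', 'b']
'c': index 2 in ['e', 'a', 'c', 'd', 'b'] -> ['c', 'e', 'a', 'd', 'b']
'e': index 1 in ['c', 'e', 'a', 'd', 'b'] -> ['e', 'c', 'a', 'd', 'b']


Output: [4, 2, 3, 4, 4, 0, 2, 1, 4, 0, 2, 1]


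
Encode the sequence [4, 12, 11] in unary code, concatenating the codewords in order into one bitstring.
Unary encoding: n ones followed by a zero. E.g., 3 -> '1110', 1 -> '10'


Encode each number as n ones followed by a terminating 0:
  4 -> 11110 (5 bits)
  12 -> 1111111111110 (13 bits)
  11 -> 111111111110 (12 bits)
Total length = 5 + 13 + 12 = 30 bits.

Unary([4, 12, 11]) = 111101111111111110111111111110 (30 bits)


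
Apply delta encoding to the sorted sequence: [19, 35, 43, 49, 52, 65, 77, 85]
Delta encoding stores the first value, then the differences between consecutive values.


First value: 19
Deltas:
  35 - 19 = 16
  43 - 35 = 8
  49 - 43 = 6
  52 - 49 = 3
  65 - 52 = 13
  77 - 65 = 12
  85 - 77 = 8


Delta encoded: [19, 16, 8, 6, 3, 13, 12, 8]


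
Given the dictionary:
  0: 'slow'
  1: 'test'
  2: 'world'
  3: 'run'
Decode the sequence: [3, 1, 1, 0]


Look up each index in the dictionary:
  3 -> 'run'
  1 -> 'test'
  1 -> 'test'
  0 -> 'slow'

Decoded: "run test test slow"


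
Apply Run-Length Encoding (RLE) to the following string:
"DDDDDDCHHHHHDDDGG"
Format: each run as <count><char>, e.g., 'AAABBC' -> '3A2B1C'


Scanning runs left to right:
  i=0: run of 'D' x 6 -> '6D'
  i=6: run of 'C' x 1 -> '1C'
  i=7: run of 'H' x 5 -> '5H'
  i=12: run of 'D' x 3 -> '3D'
  i=15: run of 'G' x 2 -> '2G'

RLE = 6D1C5H3D2G


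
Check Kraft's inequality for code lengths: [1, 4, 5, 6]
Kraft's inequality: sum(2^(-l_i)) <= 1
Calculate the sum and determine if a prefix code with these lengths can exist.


Sum = 2^(-1) + 2^(-4) + 2^(-5) + 2^(-6)
    = 0.5 + 0.0625 + 0.03125 + 0.015625
    = 39/64 = 0.609375
Since 0.609375 <= 1, Kraft's inequality IS satisfied.
A prefix code with these lengths CAN exist.

Kraft sum = 0.609375. Satisfied.


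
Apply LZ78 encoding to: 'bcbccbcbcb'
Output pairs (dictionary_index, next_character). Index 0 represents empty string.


LZ78 encoding steps:
Dictionary: {0: ''}
Step 1: w='' (idx 0), next='b' -> output (0, 'b'), add 'b' as idx 1
Step 2: w='' (idx 0), next='c' -> output (0, 'c'), add 'c' as idx 2
Step 3: w='b' (idx 1), next='c' -> output (1, 'c'), add 'bc' as idx 3
Step 4: w='c' (idx 2), next='b' -> output (2, 'b'), add 'cb' as idx 4
Step 5: w='cb' (idx 4), next='c' -> output (4, 'c'), add 'cbc' as idx 5
Step 6: w='b' (idx 1), end of input -> output (1, '')


Encoded: [(0, 'b'), (0, 'c'), (1, 'c'), (2, 'b'), (4, 'c'), (1, '')]


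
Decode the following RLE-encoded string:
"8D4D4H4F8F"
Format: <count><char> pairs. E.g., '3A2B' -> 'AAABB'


Expanding each <count><char> pair:
  8D -> 'DDDDDDDD'
  4D -> 'DDDD'
  4H -> 'HHHH'
  4F -> 'FFFF'
  8F -> 'FFFFFFFF'

Decoded = DDDDDDDDDDDDHHHHFFFFFFFFFFFF


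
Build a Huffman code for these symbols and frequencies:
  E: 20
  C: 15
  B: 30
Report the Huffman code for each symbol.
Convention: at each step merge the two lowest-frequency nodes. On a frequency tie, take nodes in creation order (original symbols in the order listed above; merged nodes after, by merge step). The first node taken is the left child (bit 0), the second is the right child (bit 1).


Huffman tree construction:
Step 1: Merge C(15) + E(20) = 35
Step 2: Merge B(30) + (C+E)(35) = 65
Read each symbol's code off the tree from the root (left child = 0, right child = 1).

Codes:
  E: 11 (length 2)
  C: 10 (length 2)
  B: 0 (length 1)
Average code length: 100/65 = 1.5385 bits/symbol


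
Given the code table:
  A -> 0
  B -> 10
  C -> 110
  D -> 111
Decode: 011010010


Decoding:
0 -> A
110 -> C
10 -> B
0 -> A
10 -> B


Result: ACBAB


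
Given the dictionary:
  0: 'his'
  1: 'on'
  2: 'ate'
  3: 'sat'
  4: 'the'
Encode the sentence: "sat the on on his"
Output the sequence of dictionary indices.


Look up each word in the dictionary:
  'sat' -> 3
  'the' -> 4
  'on' -> 1
  'on' -> 1
  'his' -> 0

Encoded: [3, 4, 1, 1, 0]


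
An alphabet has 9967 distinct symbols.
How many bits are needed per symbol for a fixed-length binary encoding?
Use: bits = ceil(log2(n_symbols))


log2(9967) = 13.2829
Bracket: 2^13 = 8192 < 9967 <= 2^14 = 16384
So ceil(log2(9967)) = 14

bits = ceil(log2(9967)) = ceil(13.2829) = 14 bits


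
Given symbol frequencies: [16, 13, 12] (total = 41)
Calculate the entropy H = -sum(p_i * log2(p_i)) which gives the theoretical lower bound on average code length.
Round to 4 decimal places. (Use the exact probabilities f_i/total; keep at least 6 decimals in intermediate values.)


Per-symbol terms -p_i * log2(p_i) with p_i = f_i/41:
  p = 16/41 = 0.390244: log2(p) = -1.357552, -p*log2(p) = 0.529776
  p = 13/41 = 0.317073: log2(p) = -1.657112, -p*log2(p) = 0.525426
  p = 12/41 = 0.292683: log2(p) = -1.772590, -p*log2(p) = 0.518807
H = 0.529776 + 0.525426 + 0.518807 = 1.574009

H = 1.574 bits/symbol


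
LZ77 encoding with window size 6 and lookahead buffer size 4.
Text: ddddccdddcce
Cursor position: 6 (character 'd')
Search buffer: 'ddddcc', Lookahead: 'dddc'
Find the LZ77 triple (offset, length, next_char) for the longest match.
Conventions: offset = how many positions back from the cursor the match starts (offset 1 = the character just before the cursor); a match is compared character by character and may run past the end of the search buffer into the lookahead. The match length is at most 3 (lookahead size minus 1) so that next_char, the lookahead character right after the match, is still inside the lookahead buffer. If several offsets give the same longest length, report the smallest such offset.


Try each offset into the search buffer:
  offset=1 (pos 5, char 'c'): match length 0
  offset=2 (pos 4, char 'c'): match length 0
  offset=3 (pos 3, char 'd'): match length 1
  offset=4 (pos 2, char 'd'): match length 2
  offset=5 (pos 1, char 'd'): match length 3
  offset=6 (pos 0, char 'd'): match length 3
Longest match has length 3, found at offsets 5, 6; take the smallest, offset 5.
next_char = character at position 6 + 3 = 9 -> 'c'

Best match: offset=5, length=3 (matching 'ddd' starting at position 1)
LZ77 triple: (5, 3, 'c')


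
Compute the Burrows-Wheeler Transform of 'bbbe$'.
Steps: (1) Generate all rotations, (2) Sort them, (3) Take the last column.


Rotations (sorted):
  0: $bbbe -> last char: e
  1: bbbe$ -> last char: $
  2: bbe$b -> last char: b
  3: be$bb -> last char: b
  4: e$bbb -> last char: b


BWT = e$bbb


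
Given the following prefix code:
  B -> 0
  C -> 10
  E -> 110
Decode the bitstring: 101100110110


Decoding step by step:
Bits 10 -> C
Bits 110 -> E
Bits 0 -> B
Bits 110 -> E
Bits 110 -> E


Decoded message: CEBEE


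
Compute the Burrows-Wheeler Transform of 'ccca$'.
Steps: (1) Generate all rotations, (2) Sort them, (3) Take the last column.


Rotations (sorted):
  0: $ccca -> last char: a
  1: a$ccc -> last char: c
  2: ca$cc -> last char: c
  3: cca$c -> last char: c
  4: ccca$ -> last char: $


BWT = accc$


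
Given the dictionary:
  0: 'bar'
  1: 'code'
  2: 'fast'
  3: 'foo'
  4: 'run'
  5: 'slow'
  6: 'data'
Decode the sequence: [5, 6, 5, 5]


Look up each index in the dictionary:
  5 -> 'slow'
  6 -> 'data'
  5 -> 'slow'
  5 -> 'slow'

Decoded: "slow data slow slow"


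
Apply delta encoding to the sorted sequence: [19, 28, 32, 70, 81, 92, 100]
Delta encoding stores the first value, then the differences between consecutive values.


First value: 19
Deltas:
  28 - 19 = 9
  32 - 28 = 4
  70 - 32 = 38
  81 - 70 = 11
  92 - 81 = 11
  100 - 92 = 8


Delta encoded: [19, 9, 4, 38, 11, 11, 8]


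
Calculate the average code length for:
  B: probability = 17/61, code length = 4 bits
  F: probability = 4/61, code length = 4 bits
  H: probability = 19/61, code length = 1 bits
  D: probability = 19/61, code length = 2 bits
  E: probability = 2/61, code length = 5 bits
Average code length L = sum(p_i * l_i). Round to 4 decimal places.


Weighted contributions p_i * l_i:
  B: (17/61) * 4 = 68/61
  F: (4/61) * 4 = 16/61
  H: (19/61) * 1 = 19/61
  D: (19/61) * 2 = 38/61
  E: (2/61) * 5 = 10/61
Sum = (68 + 16 + 19 + 38 + 10)/61 = 151/61

L = 151/61 = 2.4754 bits/symbol


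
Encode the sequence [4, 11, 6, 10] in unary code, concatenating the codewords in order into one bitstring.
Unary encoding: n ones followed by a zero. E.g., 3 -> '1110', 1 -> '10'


Encode each number as n ones followed by a terminating 0:
  4 -> 11110 (5 bits)
  11 -> 111111111110 (12 bits)
  6 -> 1111110 (7 bits)
  10 -> 11111111110 (11 bits)
Total length = 5 + 12 + 7 + 11 = 35 bits.

Unary([4, 11, 6, 10]) = 11110111111111110111111011111111110 (35 bits)


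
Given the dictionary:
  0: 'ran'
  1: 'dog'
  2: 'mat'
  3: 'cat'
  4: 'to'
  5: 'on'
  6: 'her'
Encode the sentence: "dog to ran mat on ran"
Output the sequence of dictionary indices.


Look up each word in the dictionary:
  'dog' -> 1
  'to' -> 4
  'ran' -> 0
  'mat' -> 2
  'on' -> 5
  'ran' -> 0

Encoded: [1, 4, 0, 2, 5, 0]


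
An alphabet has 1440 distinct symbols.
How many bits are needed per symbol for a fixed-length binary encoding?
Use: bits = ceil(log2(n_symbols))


log2(1440) = 10.4919
Bracket: 2^10 = 1024 < 1440 <= 2^11 = 2048
So ceil(log2(1440)) = 11

bits = ceil(log2(1440)) = ceil(10.4919) = 11 bits


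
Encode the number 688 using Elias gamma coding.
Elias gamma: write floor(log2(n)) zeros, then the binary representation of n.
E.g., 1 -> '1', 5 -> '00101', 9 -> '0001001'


num_bits = floor(log2(688)) + 1 = 10
leading_zeros = num_bits - 1 = 9
binary(688) = 1010110000

Elias gamma(688) = '000000000' + '1010110000' = 0000000001010110000 (19 bits)


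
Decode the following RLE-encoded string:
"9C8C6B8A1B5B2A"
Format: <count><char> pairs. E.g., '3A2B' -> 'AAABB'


Expanding each <count><char> pair:
  9C -> 'CCCCCCCCC'
  8C -> 'CCCCCCCC'
  6B -> 'BBBBBB'
  8A -> 'AAAAAAAA'
  1B -> 'B'
  5B -> 'BBBBB'
  2A -> 'AA'

Decoded = CCCCCCCCCCCCCCCCCBBBBBBAAAAAAAABBBBBBAA


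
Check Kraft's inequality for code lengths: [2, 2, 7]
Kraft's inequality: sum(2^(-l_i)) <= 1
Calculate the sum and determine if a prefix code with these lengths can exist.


Sum = 2^(-2) + 2^(-2) + 2^(-7)
    = 0.25 + 0.25 + 0.0078125
    = 65/128 = 0.5078125
Since 0.5078125 <= 1, Kraft's inequality IS satisfied.
A prefix code with these lengths CAN exist.

Kraft sum = 0.5078125. Satisfied.


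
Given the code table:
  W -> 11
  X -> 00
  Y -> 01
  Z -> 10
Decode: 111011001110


Decoding:
11 -> W
10 -> Z
11 -> W
00 -> X
11 -> W
10 -> Z


Result: WZWXWZ


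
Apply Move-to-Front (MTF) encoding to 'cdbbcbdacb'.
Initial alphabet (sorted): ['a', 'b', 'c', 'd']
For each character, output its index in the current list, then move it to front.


MTF encoding:
'c': index 2 in ['a', 'b', 'c', 'd'] -> ['c', 'a', 'b', 'd']
'd': index 3 in ['c', 'a', 'b', 'd'] -> ['d', 'c', 'a', 'b']
'b': index 3 in ['d', 'c', 'a', 'b'] -> ['b', 'd', 'c', 'a']
'b': index 0 in ['b', 'd', 'c', 'a'] -> ['b', 'd', 'c', 'a']
'c': index 2 in ['b', 'd', 'c', 'a'] -> ['c', 'b', 'd', 'a']
'b': index 1 in ['c', 'b', 'd', 'a'] -> ['b', 'c', 'd', 'a']
'd': index 2 in ['b', 'c', 'd', 'a'] -> ['d', 'b', 'c', 'a']
'a': index 3 in ['d', 'b', 'c', 'a'] -> ['a', 'd', 'b', 'c']
'c': index 3 in ['a', 'd', 'b', 'c'] -> ['c', 'a', 'd', 'b']
'b': index 3 in ['c', 'a', 'd', 'b'] -> ['b', 'c', 'a', 'd']


Output: [2, 3, 3, 0, 2, 1, 2, 3, 3, 3]


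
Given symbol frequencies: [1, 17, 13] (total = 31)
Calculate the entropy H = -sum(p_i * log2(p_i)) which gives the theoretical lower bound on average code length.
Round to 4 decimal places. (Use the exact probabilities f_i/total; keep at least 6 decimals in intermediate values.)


Per-symbol terms -p_i * log2(p_i) with p_i = f_i/31:
  p = 1/31 = 0.032258: log2(p) = -4.954196, -p*log2(p) = 0.159813
  p = 17/31 = 0.548387: log2(p) = -0.866733, -p*log2(p) = 0.475305
  p = 13/31 = 0.419355: log2(p) = -1.253757, -p*log2(p) = 0.525769
H = 0.159813 + 0.475305 + 0.525769 = 1.160887

H = 1.1609 bits/symbol


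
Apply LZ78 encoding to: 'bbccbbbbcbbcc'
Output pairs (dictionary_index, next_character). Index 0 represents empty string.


LZ78 encoding steps:
Dictionary: {0: ''}
Step 1: w='' (idx 0), next='b' -> output (0, 'b'), add 'b' as idx 1
Step 2: w='b' (idx 1), next='c' -> output (1, 'c'), add 'bc' as idx 2
Step 3: w='' (idx 0), next='c' -> output (0, 'c'), add 'c' as idx 3
Step 4: w='b' (idx 1), next='b' -> output (1, 'b'), add 'bb' as idx 4
Step 5: w='bb' (idx 4), next='c' -> output (4, 'c'), add 'bbc' as idx 5
Step 6: w='bbc' (idx 5), next='c' -> output (5, 'c'), add 'bbcc' as idx 6


Encoded: [(0, 'b'), (1, 'c'), (0, 'c'), (1, 'b'), (4, 'c'), (5, 'c')]


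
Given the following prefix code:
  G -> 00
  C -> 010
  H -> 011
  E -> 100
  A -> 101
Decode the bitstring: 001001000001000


Decoding step by step:
Bits 00 -> G
Bits 100 -> E
Bits 100 -> E
Bits 00 -> G
Bits 010 -> C
Bits 00 -> G


Decoded message: GEEGCG


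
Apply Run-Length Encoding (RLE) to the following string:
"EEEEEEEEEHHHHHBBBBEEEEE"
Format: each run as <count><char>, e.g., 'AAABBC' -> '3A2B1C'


Scanning runs left to right:
  i=0: run of 'E' x 9 -> '9E'
  i=9: run of 'H' x 5 -> '5H'
  i=14: run of 'B' x 4 -> '4B'
  i=18: run of 'E' x 5 -> '5E'

RLE = 9E5H4B5E


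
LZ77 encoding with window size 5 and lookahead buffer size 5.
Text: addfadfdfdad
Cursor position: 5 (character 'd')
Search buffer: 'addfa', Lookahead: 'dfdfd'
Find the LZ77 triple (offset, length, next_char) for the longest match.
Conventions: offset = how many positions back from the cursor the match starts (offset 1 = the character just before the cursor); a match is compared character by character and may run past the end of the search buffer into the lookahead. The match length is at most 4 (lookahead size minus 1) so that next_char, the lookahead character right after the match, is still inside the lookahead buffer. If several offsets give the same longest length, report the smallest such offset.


Try each offset into the search buffer:
  offset=1 (pos 4, char 'a'): match length 0
  offset=2 (pos 3, char 'f'): match length 0
  offset=3 (pos 2, char 'd'): match length 2
  offset=4 (pos 1, char 'd'): match length 1
  offset=5 (pos 0, char 'a'): match length 0
Longest match has length 2 at offset 3.
next_char = character at position 5 + 2 = 7 -> 'd'

Best match: offset=3, length=2 (matching 'df' starting at position 2)
LZ77 triple: (3, 2, 'd')


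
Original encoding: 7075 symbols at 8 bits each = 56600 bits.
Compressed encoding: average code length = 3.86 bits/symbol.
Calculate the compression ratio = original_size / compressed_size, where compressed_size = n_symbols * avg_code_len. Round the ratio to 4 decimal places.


original_size = n_symbols * orig_bits = 7075 * 8 = 56600 bits
compressed_size = n_symbols * avg_code_len = 7075 * 3.86 = 27309.5 bits
ratio = original_size / compressed_size = 56600 / 27309.5 = 2.0725

Compression ratio = 2.0725


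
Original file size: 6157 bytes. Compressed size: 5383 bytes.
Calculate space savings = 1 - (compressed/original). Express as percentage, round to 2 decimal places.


ratio = compressed/original = 5383/6157 = 0.874289
savings = 1 - ratio = 1 - 0.874289 = 0.125711
as a percentage: 0.125711 * 100 = 12.57%

Space savings = 1 - 5383/6157 = 12.57%


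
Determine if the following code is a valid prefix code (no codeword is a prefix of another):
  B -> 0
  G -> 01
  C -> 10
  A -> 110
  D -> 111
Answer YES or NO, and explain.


Checking each pair (does one codeword prefix another?):
  B='0' vs G='01': prefix -- VIOLATION

NO -- this is NOT a valid prefix code. B (0) is a prefix of G (01).


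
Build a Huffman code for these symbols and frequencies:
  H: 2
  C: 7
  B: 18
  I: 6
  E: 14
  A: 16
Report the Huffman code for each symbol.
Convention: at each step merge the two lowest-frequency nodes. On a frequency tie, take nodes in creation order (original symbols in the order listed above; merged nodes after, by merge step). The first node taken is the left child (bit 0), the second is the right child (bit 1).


Huffman tree construction:
Step 1: Merge H(2) + I(6) = 8
Step 2: Merge C(7) + (H+I)(8) = 15
Step 3: Merge E(14) + (C+(H+I))(15) = 29
Step 4: Merge A(16) + B(18) = 34
Step 5: Merge (E+(C+(H+I)))(29) + (A+B)(34) = 63
Read each symbol's code off the tree from the root (left child = 0, right child = 1).

Codes:
  H: 0110 (length 4)
  C: 010 (length 3)
  B: 11 (length 2)
  I: 0111 (length 4)
  E: 00 (length 2)
  A: 10 (length 2)
Average code length: 149/63 = 2.3651 bits/symbol


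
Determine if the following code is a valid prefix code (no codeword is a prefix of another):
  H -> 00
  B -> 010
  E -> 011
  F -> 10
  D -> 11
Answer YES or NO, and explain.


Checking each pair (does one codeword prefix another?):
  H='00' vs B='010': no prefix
  H='00' vs E='011': no prefix
  H='00' vs F='10': no prefix
  H='00' vs D='11': no prefix
  B='010' vs H='00': no prefix
  B='010' vs E='011': no prefix
  B='010' vs F='10': no prefix
  B='010' vs D='11': no prefix
  E='011' vs H='00': no prefix
  E='011' vs B='010': no prefix
  E='011' vs F='10': no prefix
  E='011' vs D='11': no prefix
  F='10' vs H='00': no prefix
  F='10' vs B='010': no prefix
  F='10' vs E='011': no prefix
  F='10' vs D='11': no prefix
  D='11' vs H='00': no prefix
  D='11' vs B='010': no prefix
  D='11' vs E='011': no prefix
  D='11' vs F='10': no prefix
No violation found over all pairs.

YES -- this is a valid prefix code. No codeword is a prefix of any other codeword.


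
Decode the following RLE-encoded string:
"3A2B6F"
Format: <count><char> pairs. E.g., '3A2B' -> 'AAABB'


Expanding each <count><char> pair:
  3A -> 'AAA'
  2B -> 'BB'
  6F -> 'FFFFFF'

Decoded = AAABBFFFFFF


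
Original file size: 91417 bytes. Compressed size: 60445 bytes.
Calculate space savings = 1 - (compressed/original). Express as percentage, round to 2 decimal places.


ratio = compressed/original = 60445/91417 = 0.661201
savings = 1 - ratio = 1 - 0.661201 = 0.338799
as a percentage: 0.338799 * 100 = 33.88%

Space savings = 1 - 60445/91417 = 33.88%


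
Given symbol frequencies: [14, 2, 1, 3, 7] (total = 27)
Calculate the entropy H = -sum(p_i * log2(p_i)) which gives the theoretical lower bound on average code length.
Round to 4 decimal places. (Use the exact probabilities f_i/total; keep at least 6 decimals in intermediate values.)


Per-symbol terms -p_i * log2(p_i) with p_i = f_i/27:
  p = 14/27 = 0.518519: log2(p) = -0.947533, -p*log2(p) = 0.491313
  p = 2/27 = 0.074074: log2(p) = -3.754888, -p*log2(p) = 0.278140
  p = 1/27 = 0.037037: log2(p) = -4.754888, -p*log2(p) = 0.176107
  p = 3/27 = 0.111111: log2(p) = -3.169925, -p*log2(p) = 0.352214
  p = 7/27 = 0.259259: log2(p) = -1.947533, -p*log2(p) = 0.504916
H = 0.491313 + 0.278140 + 0.176107 + 0.352214 + 0.504916 = 1.802690

H = 1.8027 bits/symbol
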